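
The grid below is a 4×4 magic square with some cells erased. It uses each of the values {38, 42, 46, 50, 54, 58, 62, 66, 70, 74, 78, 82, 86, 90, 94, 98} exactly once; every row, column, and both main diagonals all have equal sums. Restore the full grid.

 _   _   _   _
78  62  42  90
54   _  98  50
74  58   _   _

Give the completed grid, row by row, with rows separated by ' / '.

The 16 entries sum to 1088, so each line sums to 1088/4 = 272.
The remaining cell in row 3 is (3,2) = 272 − 202 = 70.
Column 1: 78 + 54 + 74 + ? = 272, so (1,1) = 66.
Column 2 must total 272; the given cells sum to 190, so (1,2) = 82.
Main diagonal needs 272; the known cells sum to 226, so (4,4) = 46.
Anti-diagonal: 42 + 70 + 74 + ? = 272, so (1,4) = 86.
Row 1 must total 272; the given cells sum to 234, so (1,3) = 38.
Row 4 must total 272; the given cells sum to 178, so (4,3) = 94.

66 82 38 86 / 78 62 42 90 / 54 70 98 50 / 74 58 94 46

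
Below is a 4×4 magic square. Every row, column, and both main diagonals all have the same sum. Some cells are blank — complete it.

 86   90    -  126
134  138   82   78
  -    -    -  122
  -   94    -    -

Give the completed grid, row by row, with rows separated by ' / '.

Row 2 is already complete: 134 + 138 + 82 + 78 = 432, so that is the magic constant.
Row 1: 86 + 90 + 126 + ? = 432, so (1,3) = 130.
Column 2 needs 432; the known cells sum to 322, so (3,2) = 110.
Column 4 must total 432; the given cells sum to 326, so (4,4) = 106.
Main diagonal needs 432; the known cells sum to 330, so (3,3) = 102.
Using anti-diagonal: 126 + 82 + 110 + ? → (4,1) = 432 − 318 = 114.
Using row 3: 110 + 102 + 122 + ? → (3,1) = 432 − 334 = 98.
Using row 4: 114 + 94 + 106 + ? → (4,3) = 432 − 314 = 118.

86 90 130 126 / 134 138 82 78 / 98 110 102 122 / 114 94 118 106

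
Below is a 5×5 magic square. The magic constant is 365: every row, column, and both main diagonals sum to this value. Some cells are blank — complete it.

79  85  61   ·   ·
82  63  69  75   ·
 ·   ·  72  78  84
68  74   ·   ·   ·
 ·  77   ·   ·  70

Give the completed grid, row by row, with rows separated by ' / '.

Row 2 must total 365; the given cells sum to 289, so (2,5) = 76.
The remaining cell in column 2 is (3,2) = 365 − 299 = 66.
Using main diagonal: 79 + 63 + 72 + 70 + ? → (4,4) = 365 − 284 = 81.
Row 3 needs 365; the known cells sum to 300, so (3,1) = 65.
Column 1: 79 + 82 + 65 + 68 + ? = 365, so (5,1) = 71.
Anti-diagonal must total 365; the given cells sum to 292, so (1,5) = 73.
Row 1: 79 + 85 + 61 + 73 + ? = 365, so (1,4) = 67.
The remaining cell in column 4 is (5,4) = 365 − 301 = 64.
Column 5 needs 365; the known cells sum to 303, so (4,5) = 62.
Row 4: 68 + 74 + 81 + 62 + ? = 365, so (4,3) = 80.
Row 5 must total 365; the given cells sum to 282, so (5,3) = 83.

79 85 61 67 73 / 82 63 69 75 76 / 65 66 72 78 84 / 68 74 80 81 62 / 71 77 83 64 70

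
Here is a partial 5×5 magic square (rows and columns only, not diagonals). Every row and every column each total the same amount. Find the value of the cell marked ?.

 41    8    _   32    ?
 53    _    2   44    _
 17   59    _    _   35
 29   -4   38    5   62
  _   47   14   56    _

Row 4 is complete and sums to 130; that is the magic constant.
Column 1 must total 130; the given cells sum to 140, so (5,1) = -10.
Column 2: 8 + 59 + (-4) + 47 + ? = 130, so (2,2) = 20.
Column 4 needs 130; the known cells sum to 137, so (3,4) = -7.
Row 2 needs 130; the known cells sum to 119, so (2,5) = 11.
Row 3 must total 130; the given cells sum to 104, so (3,3) = 26.
Row 5 needs 130; the known cells sum to 107, so (5,5) = 23.
Column 3 must total 130; the given cells sum to 80, so (1,3) = 50.
Column 5: 11 + 35 + 62 + 23 + ? = 130, so (1,5) = -1.

-1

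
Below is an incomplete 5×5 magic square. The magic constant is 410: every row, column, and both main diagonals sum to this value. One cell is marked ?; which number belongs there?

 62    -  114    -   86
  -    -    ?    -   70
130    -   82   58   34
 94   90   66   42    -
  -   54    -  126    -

The remaining cell in row 3 is (3,2) = 410 − 304 = 106.
The remaining cell in row 4 is (4,5) = 410 − 292 = 118.
Column 5: 86 + 70 + 34 + 118 + ? = 410, so (5,5) = 102.
Using main diagonal: 62 + 82 + 42 + 102 + ? → (2,2) = 410 − 288 = 122.
From column 2, 410 − (122 + 106 + 90 + 54) gives (1,2) = 38.
Using row 1: 62 + 38 + 114 + 86 + ? → (1,4) = 410 − 300 = 110.
The remaining cell in column 4 is (2,4) = 410 − 336 = 74.
Using anti-diagonal: 86 + 74 + 82 + 90 + ? → (5,1) = 410 − 332 = 78.
Row 5: 78 + 54 + 126 + 102 + ? = 410, so (5,3) = 50.
Column 1 needs 410; the known cells sum to 364, so (2,1) = 46.
The remaining cell in column 3 is (2,3) = 410 − 312 = 98.

98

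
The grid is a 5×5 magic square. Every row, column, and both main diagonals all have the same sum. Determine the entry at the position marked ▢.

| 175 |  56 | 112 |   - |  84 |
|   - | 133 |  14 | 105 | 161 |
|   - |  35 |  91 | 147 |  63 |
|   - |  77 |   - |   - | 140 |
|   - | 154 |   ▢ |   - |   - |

70

Column 2 is complete and sums to 455; that is the magic constant.
Row 1 must total 455; the given cells sum to 427, so (1,4) = 28.
Row 2 needs 455; the known cells sum to 413, so (2,1) = 42.
From row 3, 455 − (35 + 91 + 147 + 63) gives (3,1) = 119.
From column 5, 455 − (84 + 161 + 63 + 140) gives (5,5) = 7.
Main diagonal must total 455; the given cells sum to 406, so (4,4) = 49.
Anti-diagonal must total 455; the given cells sum to 357, so (5,1) = 98.
Column 1: 175 + 42 + 119 + 98 + ? = 455, so (4,1) = 21.
Column 4 needs 455; the known cells sum to 329, so (5,4) = 126.
From row 4, 455 − (21 + 77 + 49 + 140) gives (4,3) = 168.
Using row 5: 98 + 154 + 126 + 7 + ? → (5,3) = 455 − 385 = 70.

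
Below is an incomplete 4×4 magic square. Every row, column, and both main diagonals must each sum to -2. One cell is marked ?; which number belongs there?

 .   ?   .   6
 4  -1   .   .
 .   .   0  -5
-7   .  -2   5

1

From row 4, -2 − (-7 + (-2) + 5) gives (4,2) = 2.
From column 4, -2 − (6 + (-5) + 5) gives (2,4) = -8.
Main diagonal must total -2; the given cells sum to 4, so (1,1) = -6.
From row 2, -2 − (4 + (-1) + (-8)) gives (2,3) = 3.
Column 1: -6 + 4 + (-7) + ? = -2, so (3,1) = 7.
Column 3 must total -2; the given cells sum to 1, so (1,3) = -3.
The remaining cell in anti-diagonal is (3,2) = -2 − 2 = -4.
Row 1 must total -2; the given cells sum to -3, so (1,2) = 1.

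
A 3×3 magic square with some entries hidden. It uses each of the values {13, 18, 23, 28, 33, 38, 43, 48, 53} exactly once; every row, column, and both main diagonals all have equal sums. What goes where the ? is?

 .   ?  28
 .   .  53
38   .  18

23

The 9 entries sum to 297, so each line sums to 297/3 = 99.
Row 3 must total 99; the given cells sum to 56, so (3,2) = 43.
Anti-diagonal needs 99; the known cells sum to 66, so (2,2) = 33.
From row 2, 99 − (33 + 53) gives (2,1) = 13.
From column 1, 99 − (13 + 38) gives (1,1) = 48.
Column 2: 33 + 43 + ? = 99, so (1,2) = 23.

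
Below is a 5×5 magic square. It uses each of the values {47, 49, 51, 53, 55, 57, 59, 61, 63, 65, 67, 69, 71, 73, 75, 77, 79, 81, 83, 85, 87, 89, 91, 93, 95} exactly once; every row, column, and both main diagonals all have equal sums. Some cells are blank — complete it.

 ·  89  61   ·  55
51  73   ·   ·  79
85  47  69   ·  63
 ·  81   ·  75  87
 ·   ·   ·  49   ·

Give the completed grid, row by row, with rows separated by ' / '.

The 25 entries sum to 1775, so each line sums to 1775/5 = 355.
The remaining cell in row 3 is (3,4) = 355 − 264 = 91.
Column 2 needs 355; the known cells sum to 290, so (5,2) = 65.
From column 5, 355 − (55 + 79 + 63 + 87) gives (5,5) = 71.
Using main diagonal: 73 + 69 + 75 + 71 + ? → (1,1) = 355 − 288 = 67.
Row 1: 67 + 89 + 61 + 55 + ? = 355, so (1,4) = 83.
Column 4 needs 355; the known cells sum to 298, so (2,4) = 57.
Anti-diagonal: 55 + 57 + 69 + 81 + ? = 355, so (5,1) = 93.
The remaining cell in row 2 is (2,3) = 355 − 260 = 95.
Row 5 needs 355; the known cells sum to 278, so (5,3) = 77.
The remaining cell in column 1 is (4,1) = 355 − 296 = 59.
Column 3 must total 355; the given cells sum to 302, so (4,3) = 53.

67 89 61 83 55 / 51 73 95 57 79 / 85 47 69 91 63 / 59 81 53 75 87 / 93 65 77 49 71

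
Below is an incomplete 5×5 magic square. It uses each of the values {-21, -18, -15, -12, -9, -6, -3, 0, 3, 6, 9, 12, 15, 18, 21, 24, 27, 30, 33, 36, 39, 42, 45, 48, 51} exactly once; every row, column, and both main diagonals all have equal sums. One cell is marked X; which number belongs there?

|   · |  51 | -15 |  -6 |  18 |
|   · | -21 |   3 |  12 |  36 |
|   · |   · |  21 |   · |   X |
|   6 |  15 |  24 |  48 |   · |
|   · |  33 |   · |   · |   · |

39

The 25 entries sum to 375, so each line sums to 375/5 = 75.
Row 1 must total 75; the given cells sum to 48, so (1,1) = 27.
From row 2, 75 − (-21 + 3 + 12 + 36) gives (2,1) = 45.
Row 4 needs 75; the known cells sum to 93, so (4,5) = -18.
Column 2: 51 + (-21) + 15 + 33 + ? = 75, so (3,2) = -3.
The remaining cell in column 3 is (5,3) = 75 − 33 = 42.
Main diagonal: 27 + (-21) + 21 + 48 + ? = 75, so (5,5) = 0.
From anti-diagonal, 75 − (18 + 12 + 21 + 15) gives (5,1) = 9.
From row 5, 75 − (9 + 33 + 42 + 0) gives (5,4) = -9.
Column 1 must total 75; the given cells sum to 87, so (3,1) = -12.
Column 4 needs 75; the known cells sum to 45, so (3,4) = 30.
Column 5: 18 + 36 + (-18) + 0 + ? = 75, so (3,5) = 39.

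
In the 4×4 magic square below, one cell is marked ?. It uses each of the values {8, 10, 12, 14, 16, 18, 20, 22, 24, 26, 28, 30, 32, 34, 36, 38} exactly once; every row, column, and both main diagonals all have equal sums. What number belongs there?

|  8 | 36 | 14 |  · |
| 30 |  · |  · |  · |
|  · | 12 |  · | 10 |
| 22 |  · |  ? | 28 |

16

The 16 entries sum to 368, so each line sums to 368/4 = 92.
Row 1: 8 + 36 + 14 + ? = 92, so (1,4) = 34.
Column 1 must total 92; the given cells sum to 60, so (3,1) = 32.
Column 4 needs 92; the known cells sum to 72, so (2,4) = 20.
From anti-diagonal, 92 − (34 + 12 + 22) gives (2,3) = 24.
From row 2, 92 − (30 + 24 + 20) gives (2,2) = 18.
The remaining cell in row 3 is (3,3) = 92 − 54 = 38.
Column 2: 36 + 18 + 12 + ? = 92, so (4,2) = 26.
From column 3, 92 − (14 + 24 + 38) gives (4,3) = 16.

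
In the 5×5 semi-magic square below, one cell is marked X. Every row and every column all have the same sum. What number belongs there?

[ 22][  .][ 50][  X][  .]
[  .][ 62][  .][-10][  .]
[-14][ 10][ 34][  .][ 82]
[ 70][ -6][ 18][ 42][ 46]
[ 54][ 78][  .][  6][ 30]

74

Row 4 is complete and sums to 170; that is the magic constant.
Row 3: -14 + 10 + 34 + 82 + ? = 170, so (3,4) = 58.
Using row 5: 54 + 78 + 6 + 30 + ? → (5,3) = 170 − 168 = 2.
The remaining cell in column 1 is (2,1) = 170 − 132 = 38.
The remaining cell in column 2 is (1,2) = 170 − 144 = 26.
Using column 3: 50 + 34 + 18 + 2 + ? → (2,3) = 170 − 104 = 66.
Column 4 needs 170; the known cells sum to 96, so (1,4) = 74.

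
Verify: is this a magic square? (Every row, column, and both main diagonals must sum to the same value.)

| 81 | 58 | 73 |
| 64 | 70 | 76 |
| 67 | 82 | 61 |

Row 1: 81 + 58 + 73 = 212.
Row 2: 64 + 70 + 76 = 210.
Row 3: 67 + 82 + 61 = 210.
Column 1: 81 + 64 + 67 = 212.
Column 2: 58 + 70 + 82 = 210.
Column 3: 73 + 76 + 61 = 210.
Main diagonal: 81 + 70 + 61 = 212.
Anti-diagonal: 73 + 70 + 67 = 210.

No — column 3 sums to 210 but row 1 sums to 212.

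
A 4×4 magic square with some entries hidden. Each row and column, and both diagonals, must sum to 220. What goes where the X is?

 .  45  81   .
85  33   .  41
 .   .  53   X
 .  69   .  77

Row 2 needs 220; the known cells sum to 159, so (2,3) = 61.
The remaining cell in column 2 is (3,2) = 220 − 147 = 73.
Column 3: 81 + 61 + 53 + ? = 220, so (4,3) = 25.
The remaining cell in main diagonal is (1,1) = 220 − 163 = 57.
The remaining cell in row 1 is (1,4) = 220 − 183 = 37.
Row 4: 69 + 25 + 77 + ? = 220, so (4,1) = 49.
Column 1: 57 + 85 + 49 + ? = 220, so (3,1) = 29.
The remaining cell in column 4 is (3,4) = 220 − 155 = 65.

65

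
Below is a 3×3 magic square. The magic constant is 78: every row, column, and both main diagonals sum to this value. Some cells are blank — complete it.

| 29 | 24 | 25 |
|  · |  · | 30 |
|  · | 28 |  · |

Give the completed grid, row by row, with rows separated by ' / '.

Column 2 must total 78; the given cells sum to 52, so (2,2) = 26.
Column 3 must total 78; the given cells sum to 55, so (3,3) = 23.
Using anti-diagonal: 25 + 26 + ? → (3,1) = 78 − 51 = 27.
Using row 2: 26 + 30 + ? → (2,1) = 78 − 56 = 22.

29 24 25 / 22 26 30 / 27 28 23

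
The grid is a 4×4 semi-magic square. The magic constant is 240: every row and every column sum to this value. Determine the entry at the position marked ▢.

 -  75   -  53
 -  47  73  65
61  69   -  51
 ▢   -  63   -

The remaining cell in row 2 is (2,1) = 240 − 185 = 55.
From row 3, 240 − (61 + 69 + 51) gives (3,3) = 59.
Column 2 must total 240; the given cells sum to 191, so (4,2) = 49.
Using column 3: 73 + 59 + 63 + ? → (1,3) = 240 − 195 = 45.
Column 4 must total 240; the given cells sum to 169, so (4,4) = 71.
Row 1 must total 240; the given cells sum to 173, so (1,1) = 67.
Row 4: 49 + 63 + 71 + ? = 240, so (4,1) = 57.

57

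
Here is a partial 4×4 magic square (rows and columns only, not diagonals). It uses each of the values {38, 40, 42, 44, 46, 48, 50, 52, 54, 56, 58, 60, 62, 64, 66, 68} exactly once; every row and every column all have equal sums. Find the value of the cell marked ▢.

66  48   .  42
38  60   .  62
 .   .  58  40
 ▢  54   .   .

The 16 entries sum to 848, so each line sums to 848/4 = 212.
The remaining cell in row 1 is (1,3) = 212 − 156 = 56.
Row 2 needs 212; the known cells sum to 160, so (2,3) = 52.
Column 2: 48 + 60 + 54 + ? = 212, so (3,2) = 50.
Column 3: 56 + 52 + 58 + ? = 212, so (4,3) = 46.
The remaining cell in column 4 is (4,4) = 212 − 144 = 68.
The remaining cell in row 3 is (3,1) = 212 − 148 = 64.
Row 4 needs 212; the known cells sum to 168, so (4,1) = 44.

44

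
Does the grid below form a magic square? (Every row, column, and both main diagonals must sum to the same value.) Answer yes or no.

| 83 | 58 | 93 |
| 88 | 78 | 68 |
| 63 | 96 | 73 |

No — column 2 sums to 232 but main diagonal sums to 234.

Row 1: 83 + 58 + 93 = 234.
Row 2: 88 + 78 + 68 = 234.
Row 3: 63 + 96 + 73 = 232.
Column 1: 83 + 88 + 63 = 234.
Column 2: 58 + 78 + 96 = 232.
Column 3: 93 + 68 + 73 = 234.
Main diagonal: 83 + 78 + 73 = 234.
Anti-diagonal: 93 + 78 + 63 = 234.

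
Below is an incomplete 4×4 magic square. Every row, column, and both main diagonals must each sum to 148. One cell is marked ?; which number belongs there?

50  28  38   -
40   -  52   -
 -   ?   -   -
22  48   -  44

42

Row 1: 50 + 28 + 38 + ? = 148, so (1,4) = 32.
Using row 4: 22 + 48 + 44 + ? → (4,3) = 148 − 114 = 34.
Using column 1: 50 + 40 + 22 + ? → (3,1) = 148 − 112 = 36.
Using column 3: 38 + 52 + 34 + ? → (3,3) = 148 − 124 = 24.
Main diagonal must total 148; the given cells sum to 118, so (2,2) = 30.
Anti-diagonal needs 148; the known cells sum to 106, so (3,2) = 42.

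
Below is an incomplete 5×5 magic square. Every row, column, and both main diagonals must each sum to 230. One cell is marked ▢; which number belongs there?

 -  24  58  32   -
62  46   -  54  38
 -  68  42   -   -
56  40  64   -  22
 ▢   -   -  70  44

28

Row 2 must total 230; the given cells sum to 200, so (2,3) = 30.
Row 4: 56 + 40 + 64 + 22 + ? = 230, so (4,4) = 48.
The remaining cell in column 2 is (5,2) = 230 − 178 = 52.
From column 3, 230 − (58 + 30 + 42 + 64) gives (5,3) = 36.
Column 4 must total 230; the given cells sum to 204, so (3,4) = 26.
The remaining cell in main diagonal is (1,1) = 230 − 180 = 50.
Row 1: 50 + 24 + 58 + 32 + ? = 230, so (1,5) = 66.
Row 5: 52 + 36 + 70 + 44 + ? = 230, so (5,1) = 28.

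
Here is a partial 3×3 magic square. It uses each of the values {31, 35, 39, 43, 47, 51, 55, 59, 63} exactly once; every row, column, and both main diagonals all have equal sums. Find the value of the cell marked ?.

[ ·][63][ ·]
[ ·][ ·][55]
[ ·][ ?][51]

31

The 9 entries sum to 423, so each line sums to 423/3 = 141.
The remaining cell in column 3 is (1,3) = 141 − 106 = 35.
Row 1 must total 141; the given cells sum to 98, so (1,1) = 43.
Main diagonal needs 141; the known cells sum to 94, so (2,2) = 47.
The remaining cell in anti-diagonal is (3,1) = 141 − 82 = 59.
Row 2: 47 + 55 + ? = 141, so (2,1) = 39.
From row 3, 141 − (59 + 51) gives (3,2) = 31.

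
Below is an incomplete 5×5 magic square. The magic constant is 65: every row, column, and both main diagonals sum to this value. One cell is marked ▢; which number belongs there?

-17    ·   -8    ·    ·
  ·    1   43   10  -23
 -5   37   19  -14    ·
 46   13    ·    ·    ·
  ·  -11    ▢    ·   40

Row 2 must total 65; the given cells sum to 31, so (2,1) = 34.
Row 3: -5 + 37 + 19 + (-14) + ? = 65, so (3,5) = 28.
Column 1 must total 65; the given cells sum to 58, so (5,1) = 7.
Column 2 needs 65; the known cells sum to 40, so (1,2) = 25.
Using main diagonal: -17 + 1 + 19 + 40 + ? → (4,4) = 65 − 43 = 22.
The remaining cell in anti-diagonal is (1,5) = 65 − 49 = 16.
Row 1 must total 65; the given cells sum to 16, so (1,4) = 49.
From column 4, 65 − (49 + 10 + (-14) + 22) gives (5,4) = -2.
Column 5 must total 65; the given cells sum to 61, so (4,5) = 4.
Row 4 must total 65; the given cells sum to 85, so (4,3) = -20.
Row 5: 7 + (-11) + (-2) + 40 + ? = 65, so (5,3) = 31.

31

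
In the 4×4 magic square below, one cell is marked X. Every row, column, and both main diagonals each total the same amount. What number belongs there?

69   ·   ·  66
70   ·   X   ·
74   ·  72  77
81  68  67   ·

76

Column 1 is complete and sums to 294; that is the magic constant.
Row 3: 74 + 72 + 77 + ? = 294, so (3,2) = 71.
Using row 4: 81 + 68 + 67 + ? → (4,4) = 294 − 216 = 78.
The remaining cell in column 4 is (2,4) = 294 − 221 = 73.
Main diagonal: 69 + 72 + 78 + ? = 294, so (2,2) = 75.
Anti-diagonal: 66 + 71 + 81 + ? = 294, so (2,3) = 76.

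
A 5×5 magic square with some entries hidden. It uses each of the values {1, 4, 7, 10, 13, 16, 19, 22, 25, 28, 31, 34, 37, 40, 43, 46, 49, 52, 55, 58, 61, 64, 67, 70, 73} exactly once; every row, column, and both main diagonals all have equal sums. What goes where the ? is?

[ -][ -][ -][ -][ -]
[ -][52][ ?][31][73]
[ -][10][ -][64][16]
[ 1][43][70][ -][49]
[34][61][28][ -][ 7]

4

The 25 entries sum to 925, so each line sums to 925/5 = 185.
The remaining cell in row 4 is (4,4) = 185 − 163 = 22.
Using row 5: 34 + 61 + 28 + 7 + ? → (5,4) = 185 − 130 = 55.
Column 2: 52 + 10 + 43 + 61 + ? = 185, so (1,2) = 19.
Column 4 must total 185; the given cells sum to 172, so (1,4) = 13.
Column 5 needs 185; the known cells sum to 145, so (1,5) = 40.
The remaining cell in anti-diagonal is (3,3) = 185 − 148 = 37.
Row 3 must total 185; the given cells sum to 127, so (3,1) = 58.
Main diagonal must total 185; the given cells sum to 118, so (1,1) = 67.
From row 1, 185 − (67 + 19 + 13 + 40) gives (1,3) = 46.
Column 1: 67 + 58 + 1 + 34 + ? = 185, so (2,1) = 25.
Column 3 must total 185; the given cells sum to 181, so (2,3) = 4.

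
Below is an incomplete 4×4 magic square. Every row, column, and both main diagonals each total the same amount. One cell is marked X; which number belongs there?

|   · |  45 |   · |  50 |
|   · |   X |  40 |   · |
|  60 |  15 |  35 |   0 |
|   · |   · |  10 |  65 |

20

Row 3 is complete and sums to 110; that is the magic constant.
From column 3, 110 − (40 + 35 + 10) gives (1,3) = 25.
Column 4 needs 110; the known cells sum to 115, so (2,4) = -5.
The remaining cell in anti-diagonal is (4,1) = 110 − 105 = 5.
From row 1, 110 − (45 + 25 + 50) gives (1,1) = -10.
Row 4 must total 110; the given cells sum to 80, so (4,2) = 30.
Column 1 needs 110; the known cells sum to 55, so (2,1) = 55.
Column 2 must total 110; the given cells sum to 90, so (2,2) = 20.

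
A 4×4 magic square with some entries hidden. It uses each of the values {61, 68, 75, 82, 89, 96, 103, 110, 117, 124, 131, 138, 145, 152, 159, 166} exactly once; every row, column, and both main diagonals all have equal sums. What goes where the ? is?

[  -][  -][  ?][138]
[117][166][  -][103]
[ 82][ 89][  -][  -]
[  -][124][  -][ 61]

145

The 16 entries sum to 1816, so each line sums to 1816/4 = 454.
Row 2 must total 454; the given cells sum to 386, so (2,3) = 68.
Column 2: 166 + 89 + 124 + ? = 454, so (1,2) = 75.
Column 4 must total 454; the given cells sum to 302, so (3,4) = 152.
Anti-diagonal must total 454; the given cells sum to 295, so (4,1) = 159.
The remaining cell in row 3 is (3,3) = 454 − 323 = 131.
Using row 4: 159 + 124 + 61 + ? → (4,3) = 454 − 344 = 110.
From column 1, 454 − (117 + 82 + 159) gives (1,1) = 96.
Column 3 must total 454; the given cells sum to 309, so (1,3) = 145.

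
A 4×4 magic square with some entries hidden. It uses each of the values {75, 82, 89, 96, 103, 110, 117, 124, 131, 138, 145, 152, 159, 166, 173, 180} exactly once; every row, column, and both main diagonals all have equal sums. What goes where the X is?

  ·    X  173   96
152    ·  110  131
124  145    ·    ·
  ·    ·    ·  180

166

The 16 entries sum to 2040, so each line sums to 2040/4 = 510.
Using row 2: 152 + 110 + 131 + ? → (2,2) = 510 − 393 = 117.
From column 4, 510 − (96 + 131 + 180) gives (3,4) = 103.
The remaining cell in anti-diagonal is (4,1) = 510 − 351 = 159.
Row 3: 124 + 145 + 103 + ? = 510, so (3,3) = 138.
Using column 1: 152 + 124 + 159 + ? → (1,1) = 510 − 435 = 75.
Using column 3: 173 + 110 + 138 + ? → (4,3) = 510 − 421 = 89.
Row 1: 75 + 173 + 96 + ? = 510, so (1,2) = 166.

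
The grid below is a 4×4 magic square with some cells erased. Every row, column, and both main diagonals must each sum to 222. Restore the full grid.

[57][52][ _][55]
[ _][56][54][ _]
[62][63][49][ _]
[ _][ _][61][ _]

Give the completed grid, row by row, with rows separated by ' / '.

57 52 58 55 / 53 56 54 59 / 62 63 49 48 / 50 51 61 60

Using row 1: 57 + 52 + 55 + ? → (1,3) = 222 − 164 = 58.
The remaining cell in row 3 is (3,4) = 222 − 174 = 48.
The remaining cell in column 2 is (4,2) = 222 − 171 = 51.
Using main diagonal: 57 + 56 + 49 + ? → (4,4) = 222 − 162 = 60.
Anti-diagonal needs 222; the known cells sum to 172, so (4,1) = 50.
The remaining cell in column 1 is (2,1) = 222 − 169 = 53.
Column 4 needs 222; the known cells sum to 163, so (2,4) = 59.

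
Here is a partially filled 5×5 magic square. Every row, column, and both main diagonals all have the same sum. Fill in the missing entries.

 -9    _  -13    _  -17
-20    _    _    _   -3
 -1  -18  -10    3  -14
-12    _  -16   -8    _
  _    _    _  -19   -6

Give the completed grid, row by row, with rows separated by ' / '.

Row 3 is already complete: -1 + -18 + -10 + 3 + -14 = -40, so that is the magic constant.
The remaining cell in column 1 is (5,1) = -40 − (-42) = 2.
Column 5: -17 + (-3) + (-14) + (-6) + ? = -40, so (4,5) = 0.
Main diagonal needs -40; the known cells sum to -33, so (2,2) = -7.
Row 4: -12 + (-16) + (-8) + 0 + ? = -40, so (4,2) = -4.
The remaining cell in anti-diagonal is (2,4) = -40 − (-29) = -11.
Row 2 must total -40; the given cells sum to -41, so (2,3) = 1.
Using column 3: -13 + 1 + (-10) + (-16) + ? → (5,3) = -40 − (-38) = -2.
Column 4 needs -40; the known cells sum to -35, so (1,4) = -5.
Row 1 must total -40; the given cells sum to -44, so (1,2) = 4.
Using row 5: 2 + (-2) + (-19) + (-6) + ? → (5,2) = -40 − (-25) = -15.

-9 4 -13 -5 -17 / -20 -7 1 -11 -3 / -1 -18 -10 3 -14 / -12 -4 -16 -8 0 / 2 -15 -2 -19 -6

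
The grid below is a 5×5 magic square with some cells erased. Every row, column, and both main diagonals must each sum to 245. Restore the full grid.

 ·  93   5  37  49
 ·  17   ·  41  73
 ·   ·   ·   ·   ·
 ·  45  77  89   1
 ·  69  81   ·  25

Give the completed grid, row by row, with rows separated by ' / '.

61 93 5 37 49 / 85 17 29 41 73 / 9 21 53 65 97 / 33 45 77 89 1 / 57 69 81 13 25

The remaining cell in row 1 is (1,1) = 245 − 184 = 61.
Using row 4: 45 + 77 + 89 + 1 + ? → (4,1) = 245 − 212 = 33.
Column 2: 93 + 17 + 45 + 69 + ? = 245, so (3,2) = 21.
Using column 5: 49 + 73 + 1 + 25 + ? → (3,5) = 245 − 148 = 97.
Main diagonal needs 245; the known cells sum to 192, so (3,3) = 53.
Anti-diagonal needs 245; the known cells sum to 188, so (5,1) = 57.
The remaining cell in row 5 is (5,4) = 245 − 232 = 13.
Column 3: 5 + 53 + 77 + 81 + ? = 245, so (2,3) = 29.
Column 4: 37 + 41 + 89 + 13 + ? = 245, so (3,4) = 65.
Row 2: 17 + 29 + 41 + 73 + ? = 245, so (2,1) = 85.
The remaining cell in row 3 is (3,1) = 245 − 236 = 9.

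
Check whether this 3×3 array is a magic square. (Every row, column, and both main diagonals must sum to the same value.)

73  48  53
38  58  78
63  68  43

Yes

Row 1: 73 + 48 + 53 = 174.
Row 2: 38 + 58 + 78 = 174.
Row 3: 63 + 68 + 43 = 174.
Column 1: 73 + 38 + 63 = 174.
Column 2: 48 + 58 + 68 = 174.
Column 3: 53 + 78 + 43 = 174.
Main diagonal: 73 + 58 + 43 = 174.
Anti-diagonal: 53 + 58 + 63 = 174.
All lines sum to 174.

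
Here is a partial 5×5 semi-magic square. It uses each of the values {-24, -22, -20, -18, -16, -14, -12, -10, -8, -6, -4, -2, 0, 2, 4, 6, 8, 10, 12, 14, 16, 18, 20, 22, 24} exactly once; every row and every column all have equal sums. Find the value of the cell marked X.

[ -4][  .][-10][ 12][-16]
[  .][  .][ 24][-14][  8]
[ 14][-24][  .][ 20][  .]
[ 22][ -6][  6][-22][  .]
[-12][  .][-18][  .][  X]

The 25 entries sum to 0, so each line sums to 0/5 = 0.
The remaining cell in row 1 is (1,2) = 0 − (-18) = 18.
Row 4 needs 0; the known cells sum to 0, so (4,5) = 0.
Column 1 needs 0; the known cells sum to 20, so (2,1) = -20.
Column 3: -10 + 24 + 6 + (-18) + ? = 0, so (3,3) = -2.
Column 4: 12 + (-14) + 20 + (-22) + ? = 0, so (5,4) = 4.
Row 2: -20 + 24 + (-14) + 8 + ? = 0, so (2,2) = 2.
Row 3: 14 + (-24) + (-2) + 20 + ? = 0, so (3,5) = -8.
The remaining cell in column 2 is (5,2) = 0 − (-10) = 10.
Column 5: -16 + 8 + (-8) + 0 + ? = 0, so (5,5) = 16.

16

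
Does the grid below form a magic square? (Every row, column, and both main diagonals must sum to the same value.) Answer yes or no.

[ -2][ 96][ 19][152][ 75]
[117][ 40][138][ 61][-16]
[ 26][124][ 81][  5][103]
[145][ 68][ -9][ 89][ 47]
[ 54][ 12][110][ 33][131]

No — anti-diagonal sums to 339 but column 5 sums to 340.

Row 1: -2 + 96 + 19 + 152 + 75 = 340.
Row 2: 117 + 40 + 138 + 61 + (-16) = 340.
Row 3: 26 + 124 + 81 + 5 + 103 = 339.
Row 4: 145 + 68 + (-9) + 89 + 47 = 340.
Row 5: 54 + 12 + 110 + 33 + 131 = 340.
Column 1: -2 + 117 + 26 + 145 + 54 = 340.
Column 2: 96 + 40 + 124 + 68 + 12 = 340.
Column 3: 19 + 138 + 81 + (-9) + 110 = 339.
Column 4: 152 + 61 + 5 + 89 + 33 = 340.
Column 5: 75 + (-16) + 103 + 47 + 131 = 340.
Main diagonal: -2 + 40 + 81 + 89 + 131 = 339.
Anti-diagonal: 75 + 61 + 81 + 68 + 54 = 339.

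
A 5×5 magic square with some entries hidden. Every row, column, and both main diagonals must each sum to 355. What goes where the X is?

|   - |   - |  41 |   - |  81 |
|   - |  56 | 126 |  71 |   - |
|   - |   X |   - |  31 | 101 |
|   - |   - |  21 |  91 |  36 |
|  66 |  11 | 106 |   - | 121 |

116

Row 5 needs 355; the known cells sum to 304, so (5,4) = 51.
The remaining cell in column 3 is (3,3) = 355 − 294 = 61.
The remaining cell in column 4 is (1,4) = 355 − 244 = 111.
Column 5: 81 + 101 + 36 + 121 + ? = 355, so (2,5) = 16.
Main diagonal: 56 + 61 + 91 + 121 + ? = 355, so (1,1) = 26.
Anti-diagonal must total 355; the given cells sum to 279, so (4,2) = 76.
From row 1, 355 − (26 + 41 + 111 + 81) gives (1,2) = 96.
Using row 2: 56 + 126 + 71 + 16 + ? → (2,1) = 355 − 269 = 86.
Row 4 must total 355; the given cells sum to 224, so (4,1) = 131.
Column 1 must total 355; the given cells sum to 309, so (3,1) = 46.
Column 2 needs 355; the known cells sum to 239, so (3,2) = 116.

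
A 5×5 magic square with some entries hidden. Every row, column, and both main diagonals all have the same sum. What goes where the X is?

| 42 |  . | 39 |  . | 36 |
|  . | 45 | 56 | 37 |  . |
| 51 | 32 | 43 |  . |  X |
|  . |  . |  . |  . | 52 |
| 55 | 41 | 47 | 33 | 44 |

40

Row 5 is complete and sums to 220; that is the magic constant.
Using column 3: 39 + 56 + 43 + 47 + ? → (4,3) = 220 − 185 = 35.
Using main diagonal: 42 + 45 + 43 + 44 + ? → (4,4) = 220 − 174 = 46.
Using anti-diagonal: 36 + 37 + 43 + 55 + ? → (4,2) = 220 − 171 = 49.
Row 4: 49 + 35 + 46 + 52 + ? = 220, so (4,1) = 38.
From column 1, 220 − (42 + 51 + 38 + 55) gives (2,1) = 34.
Column 2 must total 220; the given cells sum to 167, so (1,2) = 53.
The remaining cell in row 1 is (1,4) = 220 − 170 = 50.
The remaining cell in row 2 is (2,5) = 220 − 172 = 48.
Using column 4: 50 + 37 + 46 + 33 + ? → (3,4) = 220 − 166 = 54.
Using column 5: 36 + 48 + 52 + 44 + ? → (3,5) = 220 − 180 = 40.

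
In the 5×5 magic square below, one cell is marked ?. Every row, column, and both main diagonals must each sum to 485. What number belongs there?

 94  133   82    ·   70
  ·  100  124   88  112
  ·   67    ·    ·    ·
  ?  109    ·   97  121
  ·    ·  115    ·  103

85

From row 1, 485 − (94 + 133 + 82 + 70) gives (1,4) = 106.
From row 2, 485 − (100 + 124 + 88 + 112) gives (2,1) = 61.
From column 2, 485 − (133 + 100 + 67 + 109) gives (5,2) = 76.
From column 5, 485 − (70 + 112 + 121 + 103) gives (3,5) = 79.
Main diagonal must total 485; the given cells sum to 394, so (3,3) = 91.
Anti-diagonal needs 485; the known cells sum to 358, so (5,1) = 127.
Using row 5: 127 + 76 + 115 + 103 + ? → (5,4) = 485 − 421 = 64.
Column 3 must total 485; the given cells sum to 412, so (4,3) = 73.
The remaining cell in column 4 is (3,4) = 485 − 355 = 130.
Using row 3: 67 + 91 + 130 + 79 + ? → (3,1) = 485 − 367 = 118.
Using row 4: 109 + 73 + 97 + 121 + ? → (4,1) = 485 − 400 = 85.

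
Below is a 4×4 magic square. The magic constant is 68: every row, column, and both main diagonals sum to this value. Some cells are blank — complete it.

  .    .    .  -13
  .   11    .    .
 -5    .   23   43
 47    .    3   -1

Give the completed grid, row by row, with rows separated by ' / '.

From row 3, 68 − (-5 + 23 + 43) gives (3,2) = 7.
Using row 4: 47 + 3 + (-1) + ? → (4,2) = 68 − 49 = 19.
Column 2 needs 68; the known cells sum to 37, so (1,2) = 31.
Column 4 must total 68; the given cells sum to 29, so (2,4) = 39.
Main diagonal: 11 + 23 + (-1) + ? = 68, so (1,1) = 35.
Anti-diagonal: -13 + 7 + 47 + ? = 68, so (2,3) = 27.
The remaining cell in row 1 is (1,3) = 68 − 53 = 15.
The remaining cell in row 2 is (2,1) = 68 − 77 = -9.

35 31 15 -13 / -9 11 27 39 / -5 7 23 43 / 47 19 3 -1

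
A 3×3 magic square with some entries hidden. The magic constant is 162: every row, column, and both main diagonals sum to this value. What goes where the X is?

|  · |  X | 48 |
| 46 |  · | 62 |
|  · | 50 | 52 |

58

Row 2: 46 + 62 + ? = 162, so (2,2) = 54.
Row 3 must total 162; the given cells sum to 102, so (3,1) = 60.
Column 1 must total 162; the given cells sum to 106, so (1,1) = 56.
From column 2, 162 − (54 + 50) gives (1,2) = 58.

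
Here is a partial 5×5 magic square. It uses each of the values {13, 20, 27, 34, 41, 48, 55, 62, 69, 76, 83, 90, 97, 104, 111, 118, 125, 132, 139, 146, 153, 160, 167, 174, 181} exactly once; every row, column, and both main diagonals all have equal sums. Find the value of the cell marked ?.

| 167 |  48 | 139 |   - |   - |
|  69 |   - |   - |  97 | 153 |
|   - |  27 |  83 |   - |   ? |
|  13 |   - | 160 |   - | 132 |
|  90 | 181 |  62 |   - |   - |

55

The 25 entries sum to 2425, so each line sums to 2425/5 = 485.
Column 1: 167 + 69 + 13 + 90 + ? = 485, so (3,1) = 146.
Using column 3: 139 + 83 + 160 + 62 + ? → (2,3) = 485 − 444 = 41.
Row 2 must total 485; the given cells sum to 360, so (2,2) = 125.
Column 2: 48 + 125 + 27 + 181 + ? = 485, so (4,2) = 104.
Anti-diagonal must total 485; the given cells sum to 374, so (1,5) = 111.
Using row 1: 167 + 48 + 139 + 111 + ? → (1,4) = 485 − 465 = 20.
Using row 4: 13 + 104 + 160 + 132 + ? → (4,4) = 485 − 409 = 76.
Main diagonal: 167 + 125 + 83 + 76 + ? = 485, so (5,5) = 34.
Row 5 must total 485; the given cells sum to 367, so (5,4) = 118.
From column 4, 485 − (20 + 97 + 76 + 118) gives (3,4) = 174.
Column 5 needs 485; the known cells sum to 430, so (3,5) = 55.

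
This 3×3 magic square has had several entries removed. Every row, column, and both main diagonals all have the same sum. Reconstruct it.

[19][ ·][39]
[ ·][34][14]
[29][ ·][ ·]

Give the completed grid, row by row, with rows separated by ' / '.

Anti-diagonal is already complete: 39 + 34 + 29 = 102, so that is the magic constant.
The remaining cell in row 1 is (1,2) = 102 − 58 = 44.
Using row 2: 34 + 14 + ? → (2,1) = 102 − 48 = 54.
Using column 2: 44 + 34 + ? → (3,2) = 102 − 78 = 24.
From column 3, 102 − (39 + 14) gives (3,3) = 49.

19 44 39 / 54 34 14 / 29 24 49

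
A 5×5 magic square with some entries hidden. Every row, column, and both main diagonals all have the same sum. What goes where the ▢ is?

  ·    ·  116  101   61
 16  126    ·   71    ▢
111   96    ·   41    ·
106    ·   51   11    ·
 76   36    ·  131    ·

56

Column 4 is complete and sums to 355; that is the magic constant.
The remaining cell in column 1 is (1,1) = 355 − 309 = 46.
Using row 1: 46 + 116 + 101 + 61 + ? → (1,2) = 355 − 324 = 31.
Column 2: 31 + 126 + 96 + 36 + ? = 355, so (4,2) = 66.
Anti-diagonal must total 355; the given cells sum to 274, so (3,3) = 81.
Row 3 must total 355; the given cells sum to 329, so (3,5) = 26.
The remaining cell in row 4 is (4,5) = 355 − 234 = 121.
Main diagonal must total 355; the given cells sum to 264, so (5,5) = 91.
Row 5 needs 355; the known cells sum to 334, so (5,3) = 21.
Column 3 needs 355; the known cells sum to 269, so (2,3) = 86.
The remaining cell in column 5 is (2,5) = 355 − 299 = 56.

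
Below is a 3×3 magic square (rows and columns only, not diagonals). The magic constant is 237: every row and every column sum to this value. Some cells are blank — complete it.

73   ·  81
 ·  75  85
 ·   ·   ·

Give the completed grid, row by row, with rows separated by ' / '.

Row 1: 73 + 81 + ? = 237, so (1,2) = 83.
The remaining cell in row 2 is (2,1) = 237 − 160 = 77.
Using column 1: 73 + 77 + ? → (3,1) = 237 − 150 = 87.
The remaining cell in column 2 is (3,2) = 237 − 158 = 79.
From column 3, 237 − (81 + 85) gives (3,3) = 71.

73 83 81 / 77 75 85 / 87 79 71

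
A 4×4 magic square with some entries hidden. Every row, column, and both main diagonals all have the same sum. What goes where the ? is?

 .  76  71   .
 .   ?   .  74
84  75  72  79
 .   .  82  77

78

Row 3 is complete and sums to 310; that is the magic constant.
From column 3, 310 − (71 + 72 + 82) gives (2,3) = 85.
Column 4 must total 310; the given cells sum to 230, so (1,4) = 80.
Anti-diagonal must total 310; the given cells sum to 240, so (4,1) = 70.
Row 1 must total 310; the given cells sum to 227, so (1,1) = 83.
From row 4, 310 − (70 + 82 + 77) gives (4,2) = 81.
Column 1 needs 310; the known cells sum to 237, so (2,1) = 73.
From column 2, 310 − (76 + 75 + 81) gives (2,2) = 78.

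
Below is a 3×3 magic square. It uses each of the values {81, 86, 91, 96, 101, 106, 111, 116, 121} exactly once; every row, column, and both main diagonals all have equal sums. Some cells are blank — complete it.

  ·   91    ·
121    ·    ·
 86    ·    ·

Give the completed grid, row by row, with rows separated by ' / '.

96 91 116 / 121 101 81 / 86 111 106

The 9 entries sum to 909, so each line sums to 909/3 = 303.
The remaining cell in column 1 is (1,1) = 303 − 207 = 96.
The remaining cell in row 1 is (1,3) = 303 − 187 = 116.
Anti-diagonal needs 303; the known cells sum to 202, so (2,2) = 101.
Row 2 must total 303; the given cells sum to 222, so (2,3) = 81.
Column 2 must total 303; the given cells sum to 192, so (3,2) = 111.
Column 3 needs 303; the known cells sum to 197, so (3,3) = 106.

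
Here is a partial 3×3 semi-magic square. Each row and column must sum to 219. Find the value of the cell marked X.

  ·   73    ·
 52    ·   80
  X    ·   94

Row 2: 52 + 80 + ? = 219, so (2,2) = 87.
Column 2 must total 219; the given cells sum to 160, so (3,2) = 59.
Column 3 must total 219; the given cells sum to 174, so (1,3) = 45.
Row 1: 73 + 45 + ? = 219, so (1,1) = 101.
Using row 3: 59 + 94 + ? → (3,1) = 219 − 153 = 66.

66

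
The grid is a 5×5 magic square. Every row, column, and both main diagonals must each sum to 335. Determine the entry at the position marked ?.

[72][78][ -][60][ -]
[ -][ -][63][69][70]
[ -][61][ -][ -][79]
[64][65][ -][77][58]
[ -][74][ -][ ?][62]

Row 4 must total 335; the given cells sum to 264, so (4,3) = 71.
Column 2 must total 335; the given cells sum to 278, so (2,2) = 57.
Using column 5: 70 + 79 + 58 + 62 + ? → (1,5) = 335 − 269 = 66.
Main diagonal must total 335; the given cells sum to 268, so (3,3) = 67.
Anti-diagonal: 66 + 69 + 67 + 65 + ? = 335, so (5,1) = 68.
Using row 1: 72 + 78 + 60 + 66 + ? → (1,3) = 335 − 276 = 59.
Using row 2: 57 + 63 + 69 + 70 + ? → (2,1) = 335 − 259 = 76.
Column 1: 72 + 76 + 64 + 68 + ? = 335, so (3,1) = 55.
The remaining cell in column 3 is (5,3) = 335 − 260 = 75.
Row 3 needs 335; the known cells sum to 262, so (3,4) = 73.
Row 5 must total 335; the given cells sum to 279, so (5,4) = 56.

56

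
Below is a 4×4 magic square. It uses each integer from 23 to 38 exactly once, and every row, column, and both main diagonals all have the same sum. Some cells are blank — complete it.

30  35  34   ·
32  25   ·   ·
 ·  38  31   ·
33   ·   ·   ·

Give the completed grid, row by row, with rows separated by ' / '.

The entries are 23 through 38, which sum to 488, so each line sums to 488/4 = 122.
Row 1 must total 122; the given cells sum to 99, so (1,4) = 23.
From column 1, 122 − (30 + 32 + 33) gives (3,1) = 27.
Column 2: 35 + 25 + 38 + ? = 122, so (4,2) = 24.
Main diagonal: 30 + 25 + 31 + ? = 122, so (4,4) = 36.
From anti-diagonal, 122 − (23 + 38 + 33) gives (2,3) = 28.
From row 2, 122 − (32 + 25 + 28) gives (2,4) = 37.
Row 3: 27 + 38 + 31 + ? = 122, so (3,4) = 26.
Row 4: 33 + 24 + 36 + ? = 122, so (4,3) = 29.

30 35 34 23 / 32 25 28 37 / 27 38 31 26 / 33 24 29 36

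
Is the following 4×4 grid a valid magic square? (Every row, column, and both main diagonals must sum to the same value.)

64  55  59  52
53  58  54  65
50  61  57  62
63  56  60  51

Yes

Row 1: 64 + 55 + 59 + 52 = 230.
Row 2: 53 + 58 + 54 + 65 = 230.
Row 3: 50 + 61 + 57 + 62 = 230.
Row 4: 63 + 56 + 60 + 51 = 230.
Column 1: 64 + 53 + 50 + 63 = 230.
Column 2: 55 + 58 + 61 + 56 = 230.
Column 3: 59 + 54 + 57 + 60 = 230.
Column 4: 52 + 65 + 62 + 51 = 230.
Main diagonal: 64 + 58 + 57 + 51 = 230.
Anti-diagonal: 52 + 54 + 61 + 63 = 230.
All lines sum to 230.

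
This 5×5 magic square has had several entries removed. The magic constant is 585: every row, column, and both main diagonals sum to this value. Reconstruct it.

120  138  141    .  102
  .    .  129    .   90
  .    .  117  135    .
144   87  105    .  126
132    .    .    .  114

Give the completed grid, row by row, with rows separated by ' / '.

Row 1 must total 585; the given cells sum to 501, so (1,4) = 84.
Row 4: 144 + 87 + 105 + 126 + ? = 585, so (4,4) = 123.
Column 3: 141 + 129 + 117 + 105 + ? = 585, so (5,3) = 93.
From column 5, 585 − (102 + 90 + 126 + 114) gives (3,5) = 153.
Main diagonal must total 585; the given cells sum to 474, so (2,2) = 111.
The remaining cell in anti-diagonal is (2,4) = 585 − 438 = 147.
From row 2, 585 − (111 + 129 + 147 + 90) gives (2,1) = 108.
Column 1: 120 + 108 + 144 + 132 + ? = 585, so (3,1) = 81.
Using column 4: 84 + 147 + 135 + 123 + ? → (5,4) = 585 − 489 = 96.
From row 3, 585 − (81 + 117 + 135 + 153) gives (3,2) = 99.
The remaining cell in row 5 is (5,2) = 585 − 435 = 150.

120 138 141 84 102 / 108 111 129 147 90 / 81 99 117 135 153 / 144 87 105 123 126 / 132 150 93 96 114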